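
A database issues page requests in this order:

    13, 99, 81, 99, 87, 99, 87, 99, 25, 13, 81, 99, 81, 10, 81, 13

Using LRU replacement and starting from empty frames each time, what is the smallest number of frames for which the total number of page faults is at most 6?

f=1: 16 faults
f=2: 10 faults
f=3: 10 faults
f=4: 8 faults
f=5: 6 faults
f=6: 6 faults
Smallest f with faults ≤ 6 is 5.

5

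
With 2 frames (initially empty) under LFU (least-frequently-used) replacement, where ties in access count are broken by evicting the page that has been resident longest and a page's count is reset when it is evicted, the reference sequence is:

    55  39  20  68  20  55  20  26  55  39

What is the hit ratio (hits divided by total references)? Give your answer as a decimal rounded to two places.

0.20

55 -> fault, frames {55}
39 -> fault, frames {55,39}
20 -> fault, evict 55, frames {39,20}
68 -> fault, evict 39, frames {20,68}
20 -> hit
55 -> fault, evict 68, frames {20,55}
20 -> hit
26 -> fault, evict 55, frames {20,26}
55 -> fault, evict 26, frames {20,55}
39 -> fault, evict 55, frames {20,39}
Hits: 2 of 10 references → 2/10 = 0.2000.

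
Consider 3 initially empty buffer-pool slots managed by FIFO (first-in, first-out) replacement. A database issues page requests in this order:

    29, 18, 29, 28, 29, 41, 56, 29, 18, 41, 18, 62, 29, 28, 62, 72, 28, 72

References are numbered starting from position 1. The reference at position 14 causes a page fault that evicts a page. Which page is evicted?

41

pos 1: 29: miss, frames (29)
pos 2: 18: miss, frames (29 18)
pos 3: 29: hit
pos 4: 28: miss, frames (29 18 28)
pos 5: 29: hit
pos 6: 41: miss, evict 29, frames (18 28 41)
pos 7: 56: miss, evict 18, frames (28 41 56)
pos 8: 29: miss, evict 28, frames (41 56 29)
pos 9: 18: miss, evict 41, frames (56 29 18)
pos 10: 41: miss, evict 56, frames (29 18 41)
pos 11: 18: hit
pos 12: 62: miss, evict 29, frames (18 41 62)
pos 13: 29: miss, evict 18, frames (41 62 29)
pos 14: 28: miss, evict 41, frames (62 29 28)
At position 14, page 41 is evicted.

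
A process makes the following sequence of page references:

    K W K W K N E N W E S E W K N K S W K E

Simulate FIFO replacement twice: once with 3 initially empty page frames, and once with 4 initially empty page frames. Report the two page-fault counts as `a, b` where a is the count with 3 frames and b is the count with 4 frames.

3 frames: F F . . . F F . . . F . F F F . F F F F → 12 faults.
4 frames: F F . . . F F . . . F . . F . . . F . . → 7 faults.
7 < 12: adding a frame reduced faults, as is typical.

12, 7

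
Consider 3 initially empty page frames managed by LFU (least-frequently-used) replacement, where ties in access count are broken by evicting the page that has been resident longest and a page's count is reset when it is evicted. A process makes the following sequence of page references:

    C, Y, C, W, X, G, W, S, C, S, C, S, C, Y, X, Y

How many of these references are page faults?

10

C -> fault, frames {C}
Y -> fault, frames {C,Y}
C -> hit
W -> fault, frames {C,Y,W}
X -> fault, evict Y, frames {C,W,X}
G -> fault, evict W, frames {C,X,G}
W -> fault, evict X, frames {C,G,W}
S -> fault, evict G, frames {C,W,S}
C -> hit
S -> hit
C -> hit
S -> hit
C -> hit
Y -> fault, evict W, frames {C,S,Y}
X -> fault, evict Y, frames {C,S,X}
Y -> fault, evict X, frames {C,S,Y}
Page faults: 10.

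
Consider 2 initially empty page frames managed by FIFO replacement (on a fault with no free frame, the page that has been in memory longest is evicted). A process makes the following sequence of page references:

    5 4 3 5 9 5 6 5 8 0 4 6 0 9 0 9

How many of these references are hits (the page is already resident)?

5: fault, frames [5]
4: fault, frames [5, 4]
3: fault, evict 5, frames [4, 3]
5: fault, evict 4, frames [3, 5]
9: fault, evict 3, frames [5, 9]
5: hit
6: fault, evict 5, frames [9, 6]
5: fault, evict 9, frames [6, 5]
8: fault, evict 6, frames [5, 8]
0: fault, evict 5, frames [8, 0]
4: fault, evict 8, frames [0, 4]
6: fault, evict 0, frames [4, 6]
0: fault, evict 4, frames [6, 0]
9: fault, evict 6, frames [0, 9]
0: hit
9: hit
Hits: 3.

3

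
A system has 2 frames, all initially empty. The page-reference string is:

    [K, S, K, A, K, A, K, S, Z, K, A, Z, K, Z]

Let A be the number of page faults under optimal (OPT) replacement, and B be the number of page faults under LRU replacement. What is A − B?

Under OPT: F F . F . . . F F . F . F . → 7 faults.
Under LRU: F F . F . . . F F F F F F . → 9 faults.
A − B = 7 − 9 = -2.

-2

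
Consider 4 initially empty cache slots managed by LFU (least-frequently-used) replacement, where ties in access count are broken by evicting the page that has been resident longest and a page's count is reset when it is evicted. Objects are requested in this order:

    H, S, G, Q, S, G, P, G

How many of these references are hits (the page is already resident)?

H → fault, frames {H}
S → fault, frames {H,S}
G → fault, frames {H,S,G}
Q → fault, frames {H,S,G,Q}
S → hit
G → hit
P → fault, evict H, frames {S,G,Q,P}
G → hit
Hits: 3.

3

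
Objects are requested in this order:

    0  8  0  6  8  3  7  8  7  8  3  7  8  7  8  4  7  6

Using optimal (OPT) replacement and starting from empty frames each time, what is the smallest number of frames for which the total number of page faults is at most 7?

3

f=1: 18 faults
f=2: 9 faults
f=3: 7 faults
f=4: 6 faults
f=5: 6 faults
f=6: 6 faults
Smallest f with faults ≤ 7 is 3.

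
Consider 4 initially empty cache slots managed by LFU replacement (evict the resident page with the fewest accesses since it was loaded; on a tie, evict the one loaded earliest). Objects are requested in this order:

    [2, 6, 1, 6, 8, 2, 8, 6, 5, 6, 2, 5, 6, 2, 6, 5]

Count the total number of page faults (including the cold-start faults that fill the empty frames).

5

2 → fault, frames (2)
6 → fault, frames (2 6)
1 → fault, frames (2 6 1)
6 → hit
8 → fault, frames (2 6 1 8)
2 → hit
8 → hit
6 → hit
5 → fault, evict 1, frames (2 6 8 5)
6 → hit
2 → hit
5 → hit
6 → hit
2 → hit
6 → hit
5 → hit
Page faults: 5.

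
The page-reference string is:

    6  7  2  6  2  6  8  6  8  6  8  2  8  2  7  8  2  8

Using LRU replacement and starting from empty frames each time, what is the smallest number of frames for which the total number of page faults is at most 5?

f=1: 18 faults
f=2: 9 faults
f=3: 5 faults
f=4: 4 faults
Smallest f with faults ≤ 5 is 3.

3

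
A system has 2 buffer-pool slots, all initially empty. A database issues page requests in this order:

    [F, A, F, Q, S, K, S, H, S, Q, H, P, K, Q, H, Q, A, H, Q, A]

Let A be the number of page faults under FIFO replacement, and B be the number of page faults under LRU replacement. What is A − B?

-1

Under FIFO: F F . F F F . F F F F F F F F . F . F . → 15 faults.
Under LRU: F F . F F F . F . F F F F F F . F F F F → 16 faults.
A − B = 15 − 16 = -1.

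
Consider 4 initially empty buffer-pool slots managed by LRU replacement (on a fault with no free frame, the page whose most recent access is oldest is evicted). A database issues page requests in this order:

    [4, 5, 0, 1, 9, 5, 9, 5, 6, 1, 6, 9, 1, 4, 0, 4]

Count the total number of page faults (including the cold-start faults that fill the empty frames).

4 -> miss, frames (4)
5 -> miss, frames (4 5)
0 -> miss, frames (4 5 0)
1 -> miss, frames (4 5 0 1)
9 -> miss, evict 4, frames (5 0 1 9)
5 -> hit
9 -> hit
5 -> hit
6 -> miss, evict 0, frames (1 9 5 6)
1 -> hit
6 -> hit
9 -> hit
1 -> hit
4 -> miss, evict 5, frames (6 9 1 4)
0 -> miss, evict 6, frames (9 1 4 0)
4 -> hit
Page faults: 8.

8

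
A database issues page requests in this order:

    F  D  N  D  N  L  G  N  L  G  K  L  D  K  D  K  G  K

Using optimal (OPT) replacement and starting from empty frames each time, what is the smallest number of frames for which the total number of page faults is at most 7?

f=1: 18 faults
f=2: 9 faults
f=3: 7 faults
f=4: 6 faults
f=5: 6 faults
f=6: 6 faults
Smallest f with faults ≤ 7 is 3.

3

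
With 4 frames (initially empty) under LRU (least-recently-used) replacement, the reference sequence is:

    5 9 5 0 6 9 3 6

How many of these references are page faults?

5

5: fault, frames (5)
9: fault, frames (5 9)
5: hit
0: fault, frames (9 5 0)
6: fault, frames (9 5 0 6)
9: hit
3: fault, evict 5, frames (0 6 9 3)
6: hit
Page faults: 5.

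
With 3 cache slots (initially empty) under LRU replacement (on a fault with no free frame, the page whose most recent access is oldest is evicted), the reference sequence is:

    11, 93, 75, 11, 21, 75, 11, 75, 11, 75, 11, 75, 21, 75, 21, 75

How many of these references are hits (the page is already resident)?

11: fault, frames [11]
93: fault, frames [11, 93]
75: fault, frames [11, 93, 75]
11: hit
21: fault, evict 93, frames [75, 11, 21]
75: hit
11: hit
75: hit
11: hit
75: hit
11: hit
75: hit
21: hit
75: hit
21: hit
75: hit
Hits: 12.

12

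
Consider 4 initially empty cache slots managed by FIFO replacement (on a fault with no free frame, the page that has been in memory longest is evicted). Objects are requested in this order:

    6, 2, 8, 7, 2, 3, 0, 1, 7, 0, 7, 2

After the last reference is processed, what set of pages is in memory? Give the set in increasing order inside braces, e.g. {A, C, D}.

6 -> fault, frames {6}
2 -> fault, frames {6,2}
8 -> fault, frames {6,2,8}
7 -> fault, frames {6,2,8,7}
2 -> hit
3 -> fault, evict 6, frames {2,8,7,3}
0 -> fault, evict 2, frames {8,7,3,0}
1 -> fault, evict 8, frames {7,3,0,1}
7 -> hit
0 -> hit
7 -> hit
2 -> fault, evict 7, frames {3,0,1,2}

{0, 1, 2, 3}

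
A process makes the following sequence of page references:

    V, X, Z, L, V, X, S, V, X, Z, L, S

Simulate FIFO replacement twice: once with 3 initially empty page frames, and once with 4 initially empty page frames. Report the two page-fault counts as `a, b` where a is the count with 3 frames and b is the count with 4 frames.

3 frames: F F F F F F F . . F F . → 9 faults.
4 frames: F F F F . . F F F F F F → 10 faults.
10 > 9: adding a frame increased faults — Belady's anomaly.

9, 10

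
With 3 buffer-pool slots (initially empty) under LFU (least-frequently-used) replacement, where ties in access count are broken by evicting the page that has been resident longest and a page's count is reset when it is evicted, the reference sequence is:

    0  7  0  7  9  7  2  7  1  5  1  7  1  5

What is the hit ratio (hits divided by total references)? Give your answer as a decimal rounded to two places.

0 → miss, frames (0)
7 → miss, frames (0 7)
0 → hit
7 → hit
9 → miss, frames (0 7 9)
7 → hit
2 → miss, evict 9, frames (0 7 2)
7 → hit
1 → miss, evict 2, frames (0 7 1)
5 → miss, evict 1, frames (0 7 5)
1 → miss, evict 5, frames (0 7 1)
7 → hit
1 → hit
5 → miss, evict 0, frames (7 1 5)
Hits: 6 of 14 references → 6/14 = 0.4286.

0.43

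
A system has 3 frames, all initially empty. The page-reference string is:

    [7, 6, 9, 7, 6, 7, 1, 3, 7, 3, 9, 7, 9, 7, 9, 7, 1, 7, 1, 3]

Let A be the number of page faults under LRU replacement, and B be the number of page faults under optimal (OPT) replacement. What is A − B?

2

Under LRU: F F F . . . F F . . F . . . . . F . . F → 8 faults.
Under OPT: F F F . . . F F . . . . . . . . F . . . → 6 faults.
A − B = 8 − 6 = 2.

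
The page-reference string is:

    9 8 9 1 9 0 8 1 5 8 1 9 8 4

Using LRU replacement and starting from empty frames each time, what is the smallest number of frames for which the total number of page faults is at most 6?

f=1: 14 faults
f=2: 12 faults
f=3: 9 faults
f=4: 7 faults
f=5: 6 faults
f=6: 6 faults
Smallest f with faults ≤ 6 is 5.

5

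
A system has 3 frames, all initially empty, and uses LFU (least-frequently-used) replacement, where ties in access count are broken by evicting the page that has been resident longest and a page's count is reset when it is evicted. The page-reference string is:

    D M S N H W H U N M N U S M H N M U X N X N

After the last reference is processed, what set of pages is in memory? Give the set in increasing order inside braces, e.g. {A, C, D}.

D → fault, frames [D]
M → fault, frames [D, M]
S → fault, frames [D, M, S]
N → fault, evict D, frames [M, S, N]
H → fault, evict M, frames [S, N, H]
W → fault, evict S, frames [N, H, W]
H → hit
U → fault, evict N, frames [H, W, U]
N → fault, evict W, frames [H, U, N]
M → fault, evict U, frames [H, N, M]
N → hit
U → fault, evict M, frames [H, N, U]
S → fault, evict U, frames [H, N, S]
M → fault, evict S, frames [H, N, M]
H → hit
N → hit
M → hit
U → fault, evict M, frames [H, N, U]
X → fault, evict U, frames [H, N, X]
N → hit
X → hit
N → hit

{H, N, X}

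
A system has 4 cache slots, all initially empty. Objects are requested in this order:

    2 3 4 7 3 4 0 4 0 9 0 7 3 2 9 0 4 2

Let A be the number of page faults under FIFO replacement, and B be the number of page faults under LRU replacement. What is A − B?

Under FIFO: F F F F . . F . . F . . F F . . F . → 9 faults.
Under LRU: F F F F . . F . . F . F F F F F F . → 12 faults.
A − B = 9 − 12 = -3.

-3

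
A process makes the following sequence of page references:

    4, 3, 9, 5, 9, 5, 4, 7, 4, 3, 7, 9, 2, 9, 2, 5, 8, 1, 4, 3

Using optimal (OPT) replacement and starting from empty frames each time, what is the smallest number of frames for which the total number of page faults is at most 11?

3

f=1: 20 faults
f=2: 14 faults
f=3: 11 faults
f=4: 9 faults
f=5: 8 faults
f=6: 8 faults
f=7: 8 faults
f=8: 8 faults
Smallest f with faults ≤ 11 is 3.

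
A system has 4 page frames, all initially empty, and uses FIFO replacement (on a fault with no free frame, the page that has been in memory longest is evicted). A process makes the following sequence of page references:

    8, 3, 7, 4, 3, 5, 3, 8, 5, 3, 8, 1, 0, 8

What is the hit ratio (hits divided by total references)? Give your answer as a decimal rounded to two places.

0.36

8 → fault, frames {8}
3 → fault, frames {8,3}
7 → fault, frames {8,3,7}
4 → fault, frames {8,3,7,4}
3 → hit
5 → fault, evict 8, frames {3,7,4,5}
3 → hit
8 → fault, evict 3, frames {7,4,5,8}
5 → hit
3 → fault, evict 7, frames {4,5,8,3}
8 → hit
1 → fault, evict 4, frames {5,8,3,1}
0 → fault, evict 5, frames {8,3,1,0}
8 → hit
Hits: 5 of 14 references → 5/14 = 0.3571.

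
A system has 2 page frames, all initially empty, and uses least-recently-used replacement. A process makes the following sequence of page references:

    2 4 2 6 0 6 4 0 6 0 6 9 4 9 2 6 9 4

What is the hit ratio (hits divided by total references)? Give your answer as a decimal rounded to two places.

2 -> fault, frames (2)
4 -> fault, frames (2 4)
2 -> hit
6 -> fault, evict 4, frames (2 6)
0 -> fault, evict 2, frames (6 0)
6 -> hit
4 -> fault, evict 0, frames (6 4)
0 -> fault, evict 6, frames (4 0)
6 -> fault, evict 4, frames (0 6)
0 -> hit
6 -> hit
9 -> fault, evict 0, frames (6 9)
4 -> fault, evict 6, frames (9 4)
9 -> hit
2 -> fault, evict 4, frames (9 2)
6 -> fault, evict 9, frames (2 6)
9 -> fault, evict 2, frames (6 9)
4 -> fault, evict 6, frames (9 4)
Hits: 5 of 18 references → 5/18 = 0.2778.

0.28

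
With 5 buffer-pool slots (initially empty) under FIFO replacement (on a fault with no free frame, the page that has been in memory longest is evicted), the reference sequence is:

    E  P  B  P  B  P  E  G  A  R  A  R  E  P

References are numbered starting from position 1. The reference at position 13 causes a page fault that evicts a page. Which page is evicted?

P

pos 1: E: miss, frames [E]
pos 2: P: miss, frames [E, P]
pos 3: B: miss, frames [E, P, B]
pos 4: P: hit
pos 5: B: hit
pos 6: P: hit
pos 7: E: hit
pos 8: G: miss, frames [E, P, B, G]
pos 9: A: miss, frames [E, P, B, G, A]
pos 10: R: miss, evict E, frames [P, B, G, A, R]
pos 11: A: hit
pos 12: R: hit
pos 13: E: miss, evict P, frames [B, G, A, R, E]
At position 13, page P is evicted.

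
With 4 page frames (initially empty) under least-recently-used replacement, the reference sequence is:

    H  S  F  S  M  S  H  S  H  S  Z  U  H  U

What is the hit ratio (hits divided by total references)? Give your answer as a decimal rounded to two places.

0.57

H -> miss, frames {H}
S -> miss, frames {H,S}
F -> miss, frames {H,S,F}
S -> hit
M -> miss, frames {H,F,S,M}
S -> hit
H -> hit
S -> hit
H -> hit
S -> hit
Z -> miss, evict F, frames {M,H,S,Z}
U -> miss, evict M, frames {H,S,Z,U}
H -> hit
U -> hit
Hits: 8 of 14 references → 8/14 = 0.5714.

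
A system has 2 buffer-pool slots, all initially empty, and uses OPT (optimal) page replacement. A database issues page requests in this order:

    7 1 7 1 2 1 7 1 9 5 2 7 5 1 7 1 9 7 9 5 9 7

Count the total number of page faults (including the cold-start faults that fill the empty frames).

12

7: miss, frames {7}
1: miss, frames {7,1}
7: hit
1: hit
2: miss, evict 7, frames {1,2}
1: hit
7: miss, evict 2, frames {1,7}
1: hit
9: miss, evict 1, frames {7,9}
5: miss, evict 9, frames {7,5}
2: miss, evict 5, frames {7,2}
7: hit
5: miss, evict 2, frames {7,5}
1: miss, evict 5, frames {7,1}
7: hit
1: hit
9: miss, evict 1, frames {7,9}
7: hit
9: hit
5: miss, evict 7, frames {9,5}
9: hit
7: miss, evict 5, frames {9,7}
Page faults: 12.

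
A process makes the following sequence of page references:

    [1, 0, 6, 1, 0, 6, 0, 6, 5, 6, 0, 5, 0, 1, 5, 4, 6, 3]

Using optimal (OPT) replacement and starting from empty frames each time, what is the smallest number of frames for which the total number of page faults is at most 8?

3

f=1: 18 faults
f=2: 10 faults
f=3: 7 faults
f=4: 6 faults
f=5: 6 faults
f=6: 6 faults
Smallest f with faults ≤ 8 is 3.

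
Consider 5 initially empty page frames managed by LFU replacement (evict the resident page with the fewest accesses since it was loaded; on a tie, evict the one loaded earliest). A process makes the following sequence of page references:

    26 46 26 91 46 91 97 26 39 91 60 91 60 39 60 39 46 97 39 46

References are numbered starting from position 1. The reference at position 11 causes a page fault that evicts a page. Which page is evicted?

97

pos 1: 26: fault, frames (26)
pos 2: 46: fault, frames (26 46)
pos 3: 26: hit
pos 4: 91: fault, frames (26 46 91)
pos 5: 46: hit
pos 6: 91: hit
pos 7: 97: fault, frames (26 46 91 97)
pos 8: 26: hit
pos 9: 39: fault, frames (26 46 91 97 39)
pos 10: 91: hit
pos 11: 60: fault, evict 97, frames (26 46 91 39 60)
At position 11, page 97 is evicted.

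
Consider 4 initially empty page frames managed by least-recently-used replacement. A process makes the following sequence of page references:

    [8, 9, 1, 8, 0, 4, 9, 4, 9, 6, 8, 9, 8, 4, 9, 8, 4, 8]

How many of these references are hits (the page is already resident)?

10

8: miss, frames (8)
9: miss, frames (8 9)
1: miss, frames (8 9 1)
8: hit
0: miss, frames (9 1 8 0)
4: miss, evict 9, frames (1 8 0 4)
9: miss, evict 1, frames (8 0 4 9)
4: hit
9: hit
6: miss, evict 8, frames (0 4 9 6)
8: miss, evict 0, frames (4 9 6 8)
9: hit
8: hit
4: hit
9: hit
8: hit
4: hit
8: hit
Hits: 10.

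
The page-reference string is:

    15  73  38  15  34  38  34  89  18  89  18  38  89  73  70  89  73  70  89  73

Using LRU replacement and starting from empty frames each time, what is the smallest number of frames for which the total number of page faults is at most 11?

3

f=1: 20 faults
f=2: 17 faults
f=3: 9 faults
f=4: 8 faults
f=5: 8 faults
f=6: 7 faults
f=7: 7 faults
Smallest f with faults ≤ 11 is 3.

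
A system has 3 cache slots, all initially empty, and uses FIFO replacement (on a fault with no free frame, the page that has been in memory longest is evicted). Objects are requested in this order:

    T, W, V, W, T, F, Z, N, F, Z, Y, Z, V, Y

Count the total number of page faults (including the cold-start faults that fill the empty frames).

8

T: fault, frames {T}
W: fault, frames {T,W}
V: fault, frames {T,W,V}
W: hit
T: hit
F: fault, evict T, frames {W,V,F}
Z: fault, evict W, frames {V,F,Z}
N: fault, evict V, frames {F,Z,N}
F: hit
Z: hit
Y: fault, evict F, frames {Z,N,Y}
Z: hit
V: fault, evict Z, frames {N,Y,V}
Y: hit
Page faults: 8.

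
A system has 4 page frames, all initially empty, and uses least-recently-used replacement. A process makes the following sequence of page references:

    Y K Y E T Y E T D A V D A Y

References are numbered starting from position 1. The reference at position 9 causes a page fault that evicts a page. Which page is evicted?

K

pos 1: Y -> fault, frames (Y)
pos 2: K -> fault, frames (Y K)
pos 3: Y -> hit
pos 4: E -> fault, frames (K Y E)
pos 5: T -> fault, frames (K Y E T)
pos 6: Y -> hit
pos 7: E -> hit
pos 8: T -> hit
pos 9: D -> fault, evict K, frames (Y E T D)
At position 9, page K is evicted.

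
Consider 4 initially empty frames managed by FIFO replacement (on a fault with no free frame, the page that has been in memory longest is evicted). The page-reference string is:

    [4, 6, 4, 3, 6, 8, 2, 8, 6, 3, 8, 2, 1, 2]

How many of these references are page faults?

6

4 → miss, frames [4]
6 → miss, frames [4, 6]
4 → hit
3 → miss, frames [4, 6, 3]
6 → hit
8 → miss, frames [4, 6, 3, 8]
2 → miss, evict 4, frames [6, 3, 8, 2]
8 → hit
6 → hit
3 → hit
8 → hit
2 → hit
1 → miss, evict 6, frames [3, 8, 2, 1]
2 → hit
Page faults: 6.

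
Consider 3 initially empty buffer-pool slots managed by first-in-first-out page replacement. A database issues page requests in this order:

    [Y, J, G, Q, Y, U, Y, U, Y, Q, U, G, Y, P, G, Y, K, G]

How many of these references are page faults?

11

Y: fault, frames {Y}
J: fault, frames {Y,J}
G: fault, frames {Y,J,G}
Q: fault, evict Y, frames {J,G,Q}
Y: fault, evict J, frames {G,Q,Y}
U: fault, evict G, frames {Q,Y,U}
Y: hit
U: hit
Y: hit
Q: hit
U: hit
G: fault, evict Q, frames {Y,U,G}
Y: hit
P: fault, evict Y, frames {U,G,P}
G: hit
Y: fault, evict U, frames {G,P,Y}
K: fault, evict G, frames {P,Y,K}
G: fault, evict P, frames {Y,K,G}
Page faults: 11.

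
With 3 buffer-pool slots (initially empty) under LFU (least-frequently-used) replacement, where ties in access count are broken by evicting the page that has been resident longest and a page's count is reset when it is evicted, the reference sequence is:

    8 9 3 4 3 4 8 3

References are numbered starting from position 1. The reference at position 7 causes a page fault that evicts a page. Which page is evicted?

9

pos 1: 8 -> fault, frames {8}
pos 2: 9 -> fault, frames {8,9}
pos 3: 3 -> fault, frames {8,9,3}
pos 4: 4 -> fault, evict 8, frames {9,3,4}
pos 5: 3 -> hit
pos 6: 4 -> hit
pos 7: 8 -> fault, evict 9, frames {3,4,8}
At position 7, page 9 is evicted.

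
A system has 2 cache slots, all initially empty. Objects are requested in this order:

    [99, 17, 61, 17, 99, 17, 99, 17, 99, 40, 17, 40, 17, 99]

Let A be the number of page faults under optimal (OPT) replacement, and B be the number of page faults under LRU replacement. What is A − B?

-1

Under OPT: F F F . F . . . . F . . . F → 6 faults.
Under LRU: F F F . F . . . . F F . . F → 7 faults.
A − B = 6 − 7 = -1.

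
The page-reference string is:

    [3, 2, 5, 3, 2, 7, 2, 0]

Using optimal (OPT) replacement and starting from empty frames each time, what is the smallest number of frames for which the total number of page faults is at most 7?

2

f=1: 8 faults
f=2: 6 faults
f=3: 5 faults
f=4: 5 faults
f=5: 5 faults
Smallest f with faults ≤ 7 is 2.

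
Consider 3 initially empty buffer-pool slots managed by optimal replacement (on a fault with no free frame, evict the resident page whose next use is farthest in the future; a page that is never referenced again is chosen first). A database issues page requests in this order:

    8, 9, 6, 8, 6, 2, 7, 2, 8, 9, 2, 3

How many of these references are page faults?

7

8 → miss, frames {8}
9 → miss, frames {8,9}
6 → miss, frames {8,9,6}
8 → hit
6 → hit
2 → miss, evict 6, frames {8,9,2}
7 → miss, evict 9, frames {8,2,7}
2 → hit
8 → hit
9 → miss, evict 7, frames {8,2,9}
2 → hit
3 → miss, evict 9, frames {8,2,3}
Page faults: 7.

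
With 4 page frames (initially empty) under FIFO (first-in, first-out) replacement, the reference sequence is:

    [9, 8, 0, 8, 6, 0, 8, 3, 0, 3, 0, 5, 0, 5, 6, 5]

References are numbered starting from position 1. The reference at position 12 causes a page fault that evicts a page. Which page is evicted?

8

pos 1: 9: miss, frames {9}
pos 2: 8: miss, frames {9,8}
pos 3: 0: miss, frames {9,8,0}
pos 4: 8: hit
pos 5: 6: miss, frames {9,8,0,6}
pos 6: 0: hit
pos 7: 8: hit
pos 8: 3: miss, evict 9, frames {8,0,6,3}
pos 9: 0: hit
pos 10: 3: hit
pos 11: 0: hit
pos 12: 5: miss, evict 8, frames {0,6,3,5}
At position 12, page 8 is evicted.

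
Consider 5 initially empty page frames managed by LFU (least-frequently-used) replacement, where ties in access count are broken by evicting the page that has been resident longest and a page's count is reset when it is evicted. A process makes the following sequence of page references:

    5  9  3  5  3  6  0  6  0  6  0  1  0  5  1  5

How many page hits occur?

10

5 -> fault, frames {5}
9 -> fault, frames {5,9}
3 -> fault, frames {5,9,3}
5 -> hit
3 -> hit
6 -> fault, frames {5,9,3,6}
0 -> fault, frames {5,9,3,6,0}
6 -> hit
0 -> hit
6 -> hit
0 -> hit
1 -> fault, evict 9, frames {5,3,6,0,1}
0 -> hit
5 -> hit
1 -> hit
5 -> hit
Hits: 10.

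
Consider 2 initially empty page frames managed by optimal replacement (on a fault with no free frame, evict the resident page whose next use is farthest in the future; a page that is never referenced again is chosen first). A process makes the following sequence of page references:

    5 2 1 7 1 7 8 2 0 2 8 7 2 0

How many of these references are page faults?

10

5 → fault, frames {5}
2 → fault, frames {5,2}
1 → fault, evict 5, frames {2,1}
7 → fault, evict 2, frames {1,7}
1 → hit
7 → hit
8 → fault, evict 1, frames {7,8}
2 → fault, evict 7, frames {8,2}
0 → fault, evict 8, frames {2,0}
2 → hit
8 → fault, evict 0, frames {2,8}
7 → fault, evict 8, frames {2,7}
2 → hit
0 → fault, evict 7, frames {2,0}
Page faults: 10.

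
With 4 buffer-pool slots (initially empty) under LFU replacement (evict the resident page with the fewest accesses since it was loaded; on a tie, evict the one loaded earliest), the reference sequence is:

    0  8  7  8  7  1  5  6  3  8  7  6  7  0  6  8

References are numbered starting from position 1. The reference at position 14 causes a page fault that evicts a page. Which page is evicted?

pos 1: 0 → miss, frames {0}
pos 2: 8 → miss, frames {0,8}
pos 3: 7 → miss, frames {0,8,7}
pos 4: 8 → hit
pos 5: 7 → hit
pos 6: 1 → miss, frames {0,8,7,1}
pos 7: 5 → miss, evict 0, frames {8,7,1,5}
pos 8: 6 → miss, evict 1, frames {8,7,5,6}
pos 9: 3 → miss, evict 5, frames {8,7,6,3}
pos 10: 8 → hit
pos 11: 7 → hit
pos 12: 6 → hit
pos 13: 7 → hit
pos 14: 0 → miss, evict 3, frames {8,7,6,0}
At position 14, page 3 is evicted.

3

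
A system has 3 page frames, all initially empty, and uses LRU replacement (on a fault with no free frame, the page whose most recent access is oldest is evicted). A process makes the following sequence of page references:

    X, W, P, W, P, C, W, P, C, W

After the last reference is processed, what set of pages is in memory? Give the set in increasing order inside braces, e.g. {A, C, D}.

X → fault, frames (X)
W → fault, frames (X W)
P → fault, frames (X W P)
W → hit
P → hit
C → fault, evict X, frames (W P C)
W → hit
P → hit
C → hit
W → hit

{C, P, W}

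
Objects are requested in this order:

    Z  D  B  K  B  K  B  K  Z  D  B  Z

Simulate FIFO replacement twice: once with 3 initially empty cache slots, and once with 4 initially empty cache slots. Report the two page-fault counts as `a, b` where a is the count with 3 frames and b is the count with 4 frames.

7, 4

3 frames: F F F F . . . . F F F . → 7 faults.
4 frames: F F F F . . . . . . . . → 4 faults.
4 < 7: adding a frame reduced faults, as is typical.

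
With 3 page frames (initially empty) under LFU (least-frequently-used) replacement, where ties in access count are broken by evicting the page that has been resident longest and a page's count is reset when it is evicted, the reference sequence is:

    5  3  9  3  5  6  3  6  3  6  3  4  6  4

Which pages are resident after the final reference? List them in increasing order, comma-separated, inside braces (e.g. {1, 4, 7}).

5 -> miss, frames [5]
3 -> miss, frames [5, 3]
9 -> miss, frames [5, 3, 9]
3 -> hit
5 -> hit
6 -> miss, evict 9, frames [5, 3, 6]
3 -> hit
6 -> hit
3 -> hit
6 -> hit
3 -> hit
4 -> miss, evict 5, frames [3, 6, 4]
6 -> hit
4 -> hit

{3, 4, 6}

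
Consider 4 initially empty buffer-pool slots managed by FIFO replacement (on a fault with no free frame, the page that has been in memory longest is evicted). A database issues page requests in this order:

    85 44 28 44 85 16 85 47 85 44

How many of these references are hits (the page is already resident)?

85 -> fault, frames [85]
44 -> fault, frames [85, 44]
28 -> fault, frames [85, 44, 28]
44 -> hit
85 -> hit
16 -> fault, frames [85, 44, 28, 16]
85 -> hit
47 -> fault, evict 85, frames [44, 28, 16, 47]
85 -> fault, evict 44, frames [28, 16, 47, 85]
44 -> fault, evict 28, frames [16, 47, 85, 44]
Hits: 3.

3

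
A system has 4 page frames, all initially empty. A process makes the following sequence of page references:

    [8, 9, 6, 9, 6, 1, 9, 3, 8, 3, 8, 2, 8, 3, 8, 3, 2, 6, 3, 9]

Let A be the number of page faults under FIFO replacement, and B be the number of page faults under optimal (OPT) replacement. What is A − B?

2

Under FIFO: F F F . . F . F F . . F . . . . . F . F → 9 faults.
Under OPT: F F F . . F . F . . . F . . . . . . . F → 7 faults.
A − B = 9 − 7 = 2.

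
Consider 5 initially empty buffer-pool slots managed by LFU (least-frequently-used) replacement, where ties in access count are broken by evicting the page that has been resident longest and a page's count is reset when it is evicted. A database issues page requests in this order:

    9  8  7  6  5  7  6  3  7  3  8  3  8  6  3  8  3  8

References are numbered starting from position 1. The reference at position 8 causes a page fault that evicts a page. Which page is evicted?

9

pos 1: 9 → miss, frames {9}
pos 2: 8 → miss, frames {9,8}
pos 3: 7 → miss, frames {9,8,7}
pos 4: 6 → miss, frames {9,8,7,6}
pos 5: 5 → miss, frames {9,8,7,6,5}
pos 6: 7 → hit
pos 7: 6 → hit
pos 8: 3 → miss, evict 9, frames {8,7,6,5,3}
At position 8, page 9 is evicted.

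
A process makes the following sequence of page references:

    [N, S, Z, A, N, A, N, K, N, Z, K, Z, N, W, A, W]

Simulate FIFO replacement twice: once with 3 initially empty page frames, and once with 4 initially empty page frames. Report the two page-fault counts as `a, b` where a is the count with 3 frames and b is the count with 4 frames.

9, 7

3 frames: F F F F F . . F . F . . . F F . → 9 faults.
4 frames: F F F F . . . F F . . . . F . . → 7 faults.
7 < 9: adding a frame reduced faults, as is typical.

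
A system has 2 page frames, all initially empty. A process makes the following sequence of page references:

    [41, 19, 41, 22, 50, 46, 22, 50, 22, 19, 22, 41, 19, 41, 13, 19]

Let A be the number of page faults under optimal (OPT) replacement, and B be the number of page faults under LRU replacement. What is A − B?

-3

Under OPT: F F . F F F . F . F . F . . F . → 9 faults.
Under LRU: F F . F F F F F . F . F F . F F → 12 faults.
A − B = 9 − 12 = -3.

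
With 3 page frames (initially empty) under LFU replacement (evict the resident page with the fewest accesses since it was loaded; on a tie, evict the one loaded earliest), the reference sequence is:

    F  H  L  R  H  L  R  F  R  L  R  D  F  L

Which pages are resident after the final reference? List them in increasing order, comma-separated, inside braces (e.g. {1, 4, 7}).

F -> miss, frames {F}
H -> miss, frames {F,H}
L -> miss, frames {F,H,L}
R -> miss, evict F, frames {H,L,R}
H -> hit
L -> hit
R -> hit
F -> miss, evict H, frames {L,R,F}
R -> hit
L -> hit
R -> hit
D -> miss, evict F, frames {L,R,D}
F -> miss, evict D, frames {L,R,F}
L -> hit

{F, L, R}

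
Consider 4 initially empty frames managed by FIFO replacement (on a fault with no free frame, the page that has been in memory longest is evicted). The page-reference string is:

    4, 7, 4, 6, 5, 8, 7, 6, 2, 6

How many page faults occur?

6

4 → miss, frames {4}
7 → miss, frames {4,7}
4 → hit
6 → miss, frames {4,7,6}
5 → miss, frames {4,7,6,5}
8 → miss, evict 4, frames {7,6,5,8}
7 → hit
6 → hit
2 → miss, evict 7, frames {6,5,8,2}
6 → hit
Page faults: 6.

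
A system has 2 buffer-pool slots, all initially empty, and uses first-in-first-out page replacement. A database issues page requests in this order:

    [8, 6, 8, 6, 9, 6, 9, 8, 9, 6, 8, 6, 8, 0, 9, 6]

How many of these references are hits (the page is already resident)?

8: miss, frames (8)
6: miss, frames (8 6)
8: hit
6: hit
9: miss, evict 8, frames (6 9)
6: hit
9: hit
8: miss, evict 6, frames (9 8)
9: hit
6: miss, evict 9, frames (8 6)
8: hit
6: hit
8: hit
0: miss, evict 8, frames (6 0)
9: miss, evict 6, frames (0 9)
6: miss, evict 0, frames (9 6)
Hits: 8.

8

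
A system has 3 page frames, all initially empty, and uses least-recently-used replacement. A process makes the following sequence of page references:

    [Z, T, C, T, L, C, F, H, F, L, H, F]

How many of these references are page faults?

7

Z: miss, frames {Z}
T: miss, frames {Z,T}
C: miss, frames {Z,T,C}
T: hit
L: miss, evict Z, frames {C,T,L}
C: hit
F: miss, evict T, frames {L,C,F}
H: miss, evict L, frames {C,F,H}
F: hit
L: miss, evict C, frames {H,F,L}
H: hit
F: hit
Page faults: 7.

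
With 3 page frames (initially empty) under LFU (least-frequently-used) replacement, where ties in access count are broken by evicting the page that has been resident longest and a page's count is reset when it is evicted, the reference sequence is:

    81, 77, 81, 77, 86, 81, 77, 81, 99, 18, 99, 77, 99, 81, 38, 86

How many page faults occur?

8

81: fault, frames (81)
77: fault, frames (81 77)
81: hit
77: hit
86: fault, frames (81 77 86)
81: hit
77: hit
81: hit
99: fault, evict 86, frames (81 77 99)
18: fault, evict 99, frames (81 77 18)
99: fault, evict 18, frames (81 77 99)
77: hit
99: hit
81: hit
38: fault, evict 99, frames (81 77 38)
86: fault, evict 38, frames (81 77 86)
Page faults: 8.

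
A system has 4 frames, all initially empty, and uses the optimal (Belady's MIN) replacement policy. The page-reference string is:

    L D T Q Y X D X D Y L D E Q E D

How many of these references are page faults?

8

L → fault, frames [L]
D → fault, frames [L, D]
T → fault, frames [L, D, T]
Q → fault, frames [L, D, T, Q]
Y → fault, evict T, frames [L, D, Q, Y]
X → fault, evict Q, frames [L, D, Y, X]
D → hit
X → hit
D → hit
Y → hit
L → hit
D → hit
E → fault, evict X, frames [L, D, Y, E]
Q → fault, evict Y, frames [L, D, E, Q]
E → hit
D → hit
Page faults: 8.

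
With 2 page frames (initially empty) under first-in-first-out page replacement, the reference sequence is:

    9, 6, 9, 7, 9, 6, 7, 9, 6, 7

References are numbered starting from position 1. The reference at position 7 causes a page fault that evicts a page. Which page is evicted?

pos 1: 9 -> miss, frames {9}
pos 2: 6 -> miss, frames {9,6}
pos 3: 9 -> hit
pos 4: 7 -> miss, evict 9, frames {6,7}
pos 5: 9 -> miss, evict 6, frames {7,9}
pos 6: 6 -> miss, evict 7, frames {9,6}
pos 7: 7 -> miss, evict 9, frames {6,7}
At position 7, page 9 is evicted.

9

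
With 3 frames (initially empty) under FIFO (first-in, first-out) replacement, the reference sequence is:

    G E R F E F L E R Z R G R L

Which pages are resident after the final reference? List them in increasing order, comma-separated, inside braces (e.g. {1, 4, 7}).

G → miss, frames {G}
E → miss, frames {G,E}
R → miss, frames {G,E,R}
F → miss, evict G, frames {E,R,F}
E → hit
F → hit
L → miss, evict E, frames {R,F,L}
E → miss, evict R, frames {F,L,E}
R → miss, evict F, frames {L,E,R}
Z → miss, evict L, frames {E,R,Z}
R → hit
G → miss, evict E, frames {R,Z,G}
R → hit
L → miss, evict R, frames {Z,G,L}

{G, L, Z}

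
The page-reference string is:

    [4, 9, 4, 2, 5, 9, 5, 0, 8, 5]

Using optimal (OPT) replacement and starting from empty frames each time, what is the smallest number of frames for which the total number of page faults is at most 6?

f=1: 10 faults
f=2: 6 faults
f=3: 6 faults
f=4: 6 faults
f=5: 6 faults
f=6: 6 faults
Smallest f with faults ≤ 6 is 2.

2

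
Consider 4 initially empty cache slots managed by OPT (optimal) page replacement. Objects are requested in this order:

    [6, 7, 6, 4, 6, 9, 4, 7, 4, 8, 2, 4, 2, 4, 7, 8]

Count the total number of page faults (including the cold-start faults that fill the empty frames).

6: miss, frames {6}
7: miss, frames {6,7}
6: hit
4: miss, frames {6,7,4}
6: hit
9: miss, frames {6,7,4,9}
4: hit
7: hit
4: hit
8: miss, evict 9, frames {6,7,4,8}
2: miss, evict 6, frames {7,4,8,2}
4: hit
2: hit
4: hit
7: hit
8: hit
Page faults: 6.

6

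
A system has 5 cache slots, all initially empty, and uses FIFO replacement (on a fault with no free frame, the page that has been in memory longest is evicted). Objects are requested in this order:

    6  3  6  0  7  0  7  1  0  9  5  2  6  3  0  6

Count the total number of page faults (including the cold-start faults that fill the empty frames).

6 -> miss, frames [6]
3 -> miss, frames [6, 3]
6 -> hit
0 -> miss, frames [6, 3, 0]
7 -> miss, frames [6, 3, 0, 7]
0 -> hit
7 -> hit
1 -> miss, frames [6, 3, 0, 7, 1]
0 -> hit
9 -> miss, evict 6, frames [3, 0, 7, 1, 9]
5 -> miss, evict 3, frames [0, 7, 1, 9, 5]
2 -> miss, evict 0, frames [7, 1, 9, 5, 2]
6 -> miss, evict 7, frames [1, 9, 5, 2, 6]
3 -> miss, evict 1, frames [9, 5, 2, 6, 3]
0 -> miss, evict 9, frames [5, 2, 6, 3, 0]
6 -> hit
Page faults: 11.

11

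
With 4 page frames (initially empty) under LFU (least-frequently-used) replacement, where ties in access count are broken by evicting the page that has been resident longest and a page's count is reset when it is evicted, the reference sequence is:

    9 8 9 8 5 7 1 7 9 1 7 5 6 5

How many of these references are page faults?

8

9: fault, frames {9}
8: fault, frames {9,8}
9: hit
8: hit
5: fault, frames {9,8,5}
7: fault, frames {9,8,5,7}
1: fault, evict 5, frames {9,8,7,1}
7: hit
9: hit
1: hit
7: hit
5: fault, evict 8, frames {9,7,1,5}
6: fault, evict 5, frames {9,7,1,6}
5: fault, evict 6, frames {9,7,1,5}
Page faults: 8.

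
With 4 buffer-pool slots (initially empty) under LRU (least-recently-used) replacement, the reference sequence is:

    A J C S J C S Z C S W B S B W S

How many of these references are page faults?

A -> fault, frames {A}
J -> fault, frames {A,J}
C -> fault, frames {A,J,C}
S -> fault, frames {A,J,C,S}
J -> hit
C -> hit
S -> hit
Z -> fault, evict A, frames {J,C,S,Z}
C -> hit
S -> hit
W -> fault, evict J, frames {Z,C,S,W}
B -> fault, evict Z, frames {C,S,W,B}
S -> hit
B -> hit
W -> hit
S -> hit
Page faults: 7.

7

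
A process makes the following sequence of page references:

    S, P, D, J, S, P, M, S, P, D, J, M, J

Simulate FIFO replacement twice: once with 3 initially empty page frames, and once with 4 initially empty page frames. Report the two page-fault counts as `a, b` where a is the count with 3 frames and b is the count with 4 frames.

9, 10

3 frames: F F F F F F F . . F F . . → 9 faults.
4 frames: F F F F . . F F F F F F . → 10 faults.
10 > 9: adding a frame increased faults — Belady's anomaly.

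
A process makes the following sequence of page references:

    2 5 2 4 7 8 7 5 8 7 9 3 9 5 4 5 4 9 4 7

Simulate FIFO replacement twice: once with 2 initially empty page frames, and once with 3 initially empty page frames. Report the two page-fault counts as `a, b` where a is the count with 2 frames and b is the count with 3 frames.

13, 12

2 frames: F F . F F F . F . F F F . F F . . F . F → 13 faults.
3 frames: F F . F F F . F . . F F . . F F . F . F → 12 faults.
12 < 13: adding a frame reduced faults, as is typical.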